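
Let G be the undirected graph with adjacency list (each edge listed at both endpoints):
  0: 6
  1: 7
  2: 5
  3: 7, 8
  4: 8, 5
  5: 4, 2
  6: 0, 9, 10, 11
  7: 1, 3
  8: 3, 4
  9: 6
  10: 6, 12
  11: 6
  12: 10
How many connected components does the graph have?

2

Component: {0, 6, 9, 10, 11, 12}
Component: {1, 2, 3, 4, 5, 7, 8}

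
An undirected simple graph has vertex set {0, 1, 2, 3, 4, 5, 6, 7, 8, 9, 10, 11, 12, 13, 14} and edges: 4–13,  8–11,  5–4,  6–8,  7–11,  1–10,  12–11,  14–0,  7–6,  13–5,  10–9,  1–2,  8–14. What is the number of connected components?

Component: {3}
Component: {4, 5, 13}
Component: {1, 2, 9, 10}
Component: {0, 6, 7, 8, 11, 12, 14}

4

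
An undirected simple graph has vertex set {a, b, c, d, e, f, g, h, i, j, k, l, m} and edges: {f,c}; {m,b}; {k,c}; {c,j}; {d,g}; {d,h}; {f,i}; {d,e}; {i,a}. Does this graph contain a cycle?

|V| = 13, |E| = 9, number of components = 4.
A forest on 13 vertices with 4 components has exactly 9 edges, which matches — so no cycle.

No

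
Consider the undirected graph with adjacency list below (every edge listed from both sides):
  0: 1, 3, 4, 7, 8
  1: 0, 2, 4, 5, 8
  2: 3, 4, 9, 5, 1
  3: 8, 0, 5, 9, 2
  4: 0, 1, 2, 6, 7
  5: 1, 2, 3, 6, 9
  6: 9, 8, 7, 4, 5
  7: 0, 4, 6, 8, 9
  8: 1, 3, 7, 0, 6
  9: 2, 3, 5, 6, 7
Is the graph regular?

Yes

Degrees: 0:5, 1:5, 2:5, 3:5, 4:5, 5:5, 6:5, 7:5, 8:5, 9:5
All degrees equal 5; the graph is regular.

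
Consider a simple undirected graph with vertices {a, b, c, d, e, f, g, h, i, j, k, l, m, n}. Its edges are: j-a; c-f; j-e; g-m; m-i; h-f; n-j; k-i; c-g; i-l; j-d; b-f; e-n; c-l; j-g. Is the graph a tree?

The graph has 14 vertices and 15 edges.
A tree on 14 vertices has exactly 13 edges; this graph has 15, so it contains a cycle and is not a tree.

No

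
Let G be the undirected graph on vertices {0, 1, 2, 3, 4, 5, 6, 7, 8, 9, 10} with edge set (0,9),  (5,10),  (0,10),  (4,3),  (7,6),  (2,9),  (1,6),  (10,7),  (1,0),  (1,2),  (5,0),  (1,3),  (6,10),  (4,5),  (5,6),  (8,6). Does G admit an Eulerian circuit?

Degrees: 0:4, 1:4, 2:2, 3:2, 4:2, 5:4, 6:5, 7:2, 8:1, 9:2, 10:4
6, 8 have odd degree; an Eulerian circuit needs every degree to be even, so none exists.

No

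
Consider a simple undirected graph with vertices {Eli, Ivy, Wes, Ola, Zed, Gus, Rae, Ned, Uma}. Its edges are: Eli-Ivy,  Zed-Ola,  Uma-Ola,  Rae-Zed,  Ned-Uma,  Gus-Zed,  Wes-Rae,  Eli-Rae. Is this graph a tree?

The graph has 9 vertices and 8 edges.
It is connected with exactly 8 edges, hence acyclic — it is a tree.

Yes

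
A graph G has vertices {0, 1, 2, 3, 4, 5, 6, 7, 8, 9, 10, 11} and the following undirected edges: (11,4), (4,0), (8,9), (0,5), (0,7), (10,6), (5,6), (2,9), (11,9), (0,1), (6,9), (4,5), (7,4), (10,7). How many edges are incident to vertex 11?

Neighbors of 11: 4, 9.

2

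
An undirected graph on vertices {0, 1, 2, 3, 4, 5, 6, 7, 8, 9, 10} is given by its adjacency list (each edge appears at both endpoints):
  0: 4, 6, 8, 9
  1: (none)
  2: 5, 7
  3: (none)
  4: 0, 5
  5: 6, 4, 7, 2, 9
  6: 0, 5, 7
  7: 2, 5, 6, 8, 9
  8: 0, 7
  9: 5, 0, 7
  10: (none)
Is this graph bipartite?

No

The cycle 7-5-9-7 has length 3, which is odd, so the graph is not bipartite.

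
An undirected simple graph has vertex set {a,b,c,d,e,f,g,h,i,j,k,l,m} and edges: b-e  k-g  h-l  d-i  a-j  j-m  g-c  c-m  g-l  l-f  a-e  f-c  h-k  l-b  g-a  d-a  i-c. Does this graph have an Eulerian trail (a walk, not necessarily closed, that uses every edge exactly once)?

Yes

Degrees: a:4, b:2, c:4, d:2, e:2, f:2, g:4, h:2, i:2, j:2, k:2, l:4, m:2
Odd-degree vertices: none (0 total).
The non-isolated vertices are connected and exactly 0 have odd degree, so an Eulerian trail exists.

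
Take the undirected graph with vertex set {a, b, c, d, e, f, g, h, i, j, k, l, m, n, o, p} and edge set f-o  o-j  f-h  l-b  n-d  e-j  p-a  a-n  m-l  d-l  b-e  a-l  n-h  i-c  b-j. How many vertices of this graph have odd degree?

Degrees: a:3, b:3, c:1, d:2, e:2, f:2, g:0, h:2, i:1, j:3, k:0, l:4, m:1, n:3, o:2, p:1
Odd-degree vertices: a, b, c, i, j, m, n, p.

8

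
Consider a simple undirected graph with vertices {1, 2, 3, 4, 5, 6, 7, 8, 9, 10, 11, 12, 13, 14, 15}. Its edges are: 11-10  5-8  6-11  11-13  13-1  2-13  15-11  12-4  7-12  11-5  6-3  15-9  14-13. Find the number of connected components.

2

Component: {4, 7, 12}
Component: {1, 2, 3, 5, 6, 8, 9, 10, 11, 13, 14, 15}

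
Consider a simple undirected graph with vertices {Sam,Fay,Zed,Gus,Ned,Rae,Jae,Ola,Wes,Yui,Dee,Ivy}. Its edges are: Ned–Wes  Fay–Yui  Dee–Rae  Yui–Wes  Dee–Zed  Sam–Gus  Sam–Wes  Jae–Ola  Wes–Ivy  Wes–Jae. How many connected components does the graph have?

Component: {Zed, Rae, Dee}
Component: {Sam, Fay, Gus, Ned, Jae, Ola, Wes, Yui, Ivy}

2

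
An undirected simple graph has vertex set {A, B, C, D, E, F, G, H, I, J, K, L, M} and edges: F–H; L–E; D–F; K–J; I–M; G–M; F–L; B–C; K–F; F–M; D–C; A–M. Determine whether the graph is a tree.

Yes

|V| = 13, |E| = 12.
Connected and |E| = |V| - 1, which characterizes a tree.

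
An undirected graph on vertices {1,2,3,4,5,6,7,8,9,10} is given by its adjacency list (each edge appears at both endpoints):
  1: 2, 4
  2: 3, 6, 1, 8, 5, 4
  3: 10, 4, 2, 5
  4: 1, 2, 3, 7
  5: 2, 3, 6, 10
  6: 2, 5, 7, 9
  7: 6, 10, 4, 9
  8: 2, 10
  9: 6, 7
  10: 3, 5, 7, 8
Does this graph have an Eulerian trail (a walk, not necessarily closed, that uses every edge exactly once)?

Degrees: 1:2, 2:6, 3:4, 4:4, 5:4, 6:4, 7:4, 8:2, 9:2, 10:4
Odd-degree vertices: none (0 total).
The non-isolated vertices are connected and exactly 0 have odd degree, so an Eulerian trail exists.

Yes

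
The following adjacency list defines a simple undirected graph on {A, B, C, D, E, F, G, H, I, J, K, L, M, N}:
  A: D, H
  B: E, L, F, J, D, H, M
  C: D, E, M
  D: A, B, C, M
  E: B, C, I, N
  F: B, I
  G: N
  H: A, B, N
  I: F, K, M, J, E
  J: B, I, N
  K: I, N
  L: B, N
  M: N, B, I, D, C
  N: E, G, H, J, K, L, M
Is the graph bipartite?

No

The cycle M-D-B-M has length 3, which is odd, so the graph is not bipartite.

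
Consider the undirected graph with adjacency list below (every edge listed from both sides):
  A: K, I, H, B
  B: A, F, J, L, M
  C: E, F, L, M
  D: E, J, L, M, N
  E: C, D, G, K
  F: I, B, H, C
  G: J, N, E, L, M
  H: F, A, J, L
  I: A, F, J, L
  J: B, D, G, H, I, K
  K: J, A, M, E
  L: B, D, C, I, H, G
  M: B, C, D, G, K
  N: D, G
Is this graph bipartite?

Yes

Color {B, C, D, G, H, I, K} black and {A, E, F, J, L, M, N} white. No edge joins two same-colored vertices, so the graph is bipartite.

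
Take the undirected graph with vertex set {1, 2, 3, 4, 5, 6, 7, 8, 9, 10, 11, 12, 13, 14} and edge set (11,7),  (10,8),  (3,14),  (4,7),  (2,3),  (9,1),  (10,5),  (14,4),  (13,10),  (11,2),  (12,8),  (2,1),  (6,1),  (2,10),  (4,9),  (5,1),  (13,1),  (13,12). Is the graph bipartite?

A valid 2-coloring puts {2, 5, 6, 7, 8, 9, 13, 14} on one side and {1, 3, 4, 10, 11, 12} on the other; every edge crosses between the two sides.

Yes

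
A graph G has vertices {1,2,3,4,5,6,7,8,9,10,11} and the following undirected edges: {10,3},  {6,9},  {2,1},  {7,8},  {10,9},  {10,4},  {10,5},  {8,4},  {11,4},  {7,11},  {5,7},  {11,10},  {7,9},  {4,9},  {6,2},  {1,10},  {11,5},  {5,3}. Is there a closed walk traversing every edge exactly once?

Degrees: 1:2, 2:2, 3:2, 4:4, 5:4, 6:2, 7:4, 8:2, 9:4, 10:6, 11:4
All degrees are even and the non-isolated vertices are connected — an Eulerian circuit exists.

Yes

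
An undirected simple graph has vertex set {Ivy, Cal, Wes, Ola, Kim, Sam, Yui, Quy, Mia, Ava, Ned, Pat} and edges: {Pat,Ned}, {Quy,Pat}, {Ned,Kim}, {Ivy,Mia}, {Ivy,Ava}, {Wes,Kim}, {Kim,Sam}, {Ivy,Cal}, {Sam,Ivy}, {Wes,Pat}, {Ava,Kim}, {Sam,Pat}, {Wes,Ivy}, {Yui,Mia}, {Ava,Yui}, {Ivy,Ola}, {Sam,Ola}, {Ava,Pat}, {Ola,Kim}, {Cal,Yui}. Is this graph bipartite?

Sam-Ola-Ivy-Sam is an odd cycle (length 3), and a bipartite graph can contain only even cycles.

No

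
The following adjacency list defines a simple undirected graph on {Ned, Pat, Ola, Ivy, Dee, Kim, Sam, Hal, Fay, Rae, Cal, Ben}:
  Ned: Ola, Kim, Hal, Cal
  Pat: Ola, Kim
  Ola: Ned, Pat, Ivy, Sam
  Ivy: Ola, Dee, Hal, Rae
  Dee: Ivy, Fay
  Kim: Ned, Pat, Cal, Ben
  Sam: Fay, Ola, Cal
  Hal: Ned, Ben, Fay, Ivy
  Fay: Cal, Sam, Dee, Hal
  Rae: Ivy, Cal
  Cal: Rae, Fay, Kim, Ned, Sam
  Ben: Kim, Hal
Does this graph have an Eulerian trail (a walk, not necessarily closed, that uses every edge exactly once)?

Yes

Degrees: Ned:4, Pat:2, Ola:4, Ivy:4, Dee:2, Kim:4, Sam:3, Hal:4, Fay:4, Rae:2, Cal:5, Ben:2
Odd-degree vertices: Sam, Cal (2 total).
The non-isolated vertices are connected and exactly 2 have odd degree, so an Eulerian trail exists (from Sam to Cal).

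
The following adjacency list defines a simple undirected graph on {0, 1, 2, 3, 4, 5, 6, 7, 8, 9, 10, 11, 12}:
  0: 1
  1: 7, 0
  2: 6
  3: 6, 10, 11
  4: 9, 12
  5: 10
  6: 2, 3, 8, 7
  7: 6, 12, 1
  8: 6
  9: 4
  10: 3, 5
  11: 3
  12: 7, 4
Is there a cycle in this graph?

The graph has 13 vertices, 12 edges, and 1 connected component.
A forest on 13 vertices with 1 component has exactly 12 edges, which matches — so no cycle.

No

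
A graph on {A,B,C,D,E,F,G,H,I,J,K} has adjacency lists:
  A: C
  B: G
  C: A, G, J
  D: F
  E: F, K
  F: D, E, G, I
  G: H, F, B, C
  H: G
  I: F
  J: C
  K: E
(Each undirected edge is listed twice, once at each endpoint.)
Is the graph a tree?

Yes

The graph has 11 vertices and 10 edges.
Connected and |E| = |V| - 1, which characterizes a tree.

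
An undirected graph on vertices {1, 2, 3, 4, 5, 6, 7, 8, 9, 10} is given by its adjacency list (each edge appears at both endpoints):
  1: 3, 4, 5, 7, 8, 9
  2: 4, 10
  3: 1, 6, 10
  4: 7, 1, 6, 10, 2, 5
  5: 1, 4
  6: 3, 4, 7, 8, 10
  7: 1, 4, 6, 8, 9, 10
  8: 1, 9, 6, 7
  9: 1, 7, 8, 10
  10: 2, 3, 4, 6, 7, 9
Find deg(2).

Neighbors of 2: 4, 10.

2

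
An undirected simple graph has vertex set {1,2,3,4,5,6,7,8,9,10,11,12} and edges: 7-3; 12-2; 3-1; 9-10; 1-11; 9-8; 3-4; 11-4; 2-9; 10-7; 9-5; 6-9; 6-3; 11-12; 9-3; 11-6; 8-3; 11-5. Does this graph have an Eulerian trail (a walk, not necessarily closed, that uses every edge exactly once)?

Yes

Degrees: 1:2, 2:2, 3:6, 4:2, 5:2, 6:3, 7:2, 8:2, 9:6, 10:2, 11:5, 12:2
Odd-degree vertices: 6, 11 (2 total).
With 2 odd-degree vertices and all edges in one connected piece, an Eulerian trail exists (from 6 to 11).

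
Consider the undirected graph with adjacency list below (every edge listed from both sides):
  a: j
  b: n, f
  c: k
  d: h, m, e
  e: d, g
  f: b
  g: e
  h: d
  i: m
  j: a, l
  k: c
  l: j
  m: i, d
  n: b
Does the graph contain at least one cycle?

The graph has 14 vertices, 10 edges, and 4 connected components.
A forest on 14 vertices with 4 components has exactly 10 edges, which matches — so no cycle.

No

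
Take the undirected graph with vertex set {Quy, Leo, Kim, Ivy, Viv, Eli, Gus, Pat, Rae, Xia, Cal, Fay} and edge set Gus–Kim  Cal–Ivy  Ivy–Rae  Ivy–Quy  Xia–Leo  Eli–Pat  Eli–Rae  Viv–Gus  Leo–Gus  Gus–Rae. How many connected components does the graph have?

Component: {Fay}
Component: {Quy, Leo, Kim, Ivy, Viv, Eli, Gus, Pat, Rae, Xia, Cal}

2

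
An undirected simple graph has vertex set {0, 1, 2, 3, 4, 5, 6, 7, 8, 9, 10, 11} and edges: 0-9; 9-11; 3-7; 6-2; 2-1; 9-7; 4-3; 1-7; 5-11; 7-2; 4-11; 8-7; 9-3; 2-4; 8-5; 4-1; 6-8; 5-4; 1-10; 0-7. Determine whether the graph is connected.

Yes

A breadth-first search from 0 visits 0, 9, 7, 3, 11, 8, 2, 1, 4, 5, 6, 10 — all 12 vertices — so the graph is connected.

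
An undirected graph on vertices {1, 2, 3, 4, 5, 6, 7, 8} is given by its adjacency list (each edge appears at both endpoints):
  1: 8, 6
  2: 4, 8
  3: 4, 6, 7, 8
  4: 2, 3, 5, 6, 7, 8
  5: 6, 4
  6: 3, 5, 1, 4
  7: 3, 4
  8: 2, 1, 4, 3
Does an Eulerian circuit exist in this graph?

Degrees: 1:2, 2:2, 3:4, 4:6, 5:2, 6:4, 7:2, 8:4
Every vertex has even degree and the edges form a single connected piece, so an Eulerian circuit exists.

Yes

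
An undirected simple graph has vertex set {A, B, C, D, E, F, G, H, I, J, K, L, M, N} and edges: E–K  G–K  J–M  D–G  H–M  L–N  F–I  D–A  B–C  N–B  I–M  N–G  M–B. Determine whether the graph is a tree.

Yes

The graph has 14 vertices and 13 edges.
It is connected with exactly 13 edges, hence acyclic — it is a tree.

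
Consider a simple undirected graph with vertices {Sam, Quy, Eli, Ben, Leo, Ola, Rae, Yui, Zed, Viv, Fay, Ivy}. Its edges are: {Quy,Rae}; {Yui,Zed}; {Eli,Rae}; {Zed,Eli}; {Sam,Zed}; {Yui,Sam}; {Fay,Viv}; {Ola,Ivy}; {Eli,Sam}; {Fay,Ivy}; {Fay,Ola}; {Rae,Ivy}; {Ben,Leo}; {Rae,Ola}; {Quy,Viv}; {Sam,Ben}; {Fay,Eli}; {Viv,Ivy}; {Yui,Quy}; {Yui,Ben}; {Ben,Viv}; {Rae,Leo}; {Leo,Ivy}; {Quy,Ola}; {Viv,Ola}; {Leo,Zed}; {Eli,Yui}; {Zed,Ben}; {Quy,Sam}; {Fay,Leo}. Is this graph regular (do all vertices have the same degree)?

Degrees: Sam:5, Quy:5, Eli:5, Ben:5, Leo:5, Ola:5, Rae:5, Yui:5, Zed:5, Viv:5, Fay:5, Ivy:5
All degrees equal 5; the graph is regular.

Yes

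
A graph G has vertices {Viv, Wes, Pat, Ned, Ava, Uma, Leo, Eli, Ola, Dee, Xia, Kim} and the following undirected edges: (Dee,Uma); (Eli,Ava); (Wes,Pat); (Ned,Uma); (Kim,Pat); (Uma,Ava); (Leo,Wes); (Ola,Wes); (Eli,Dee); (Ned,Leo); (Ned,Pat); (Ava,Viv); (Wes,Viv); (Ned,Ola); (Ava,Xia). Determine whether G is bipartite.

Color {Wes, Ned, Ava, Dee, Kim} black and {Viv, Pat, Uma, Leo, Eli, Ola, Xia} white. No edge joins two same-colored vertices, so the graph is bipartite.

Yes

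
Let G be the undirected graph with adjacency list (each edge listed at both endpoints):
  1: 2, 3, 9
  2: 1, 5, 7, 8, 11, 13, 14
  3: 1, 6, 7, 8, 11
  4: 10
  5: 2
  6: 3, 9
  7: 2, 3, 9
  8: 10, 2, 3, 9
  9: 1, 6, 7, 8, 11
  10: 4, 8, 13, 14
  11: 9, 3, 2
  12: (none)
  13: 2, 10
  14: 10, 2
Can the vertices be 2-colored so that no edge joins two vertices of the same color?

Color {2, 3, 9, 10, 12} black and {1, 4, 5, 6, 7, 8, 11, 13, 14} white. No edge joins two same-colored vertices, so the graph is bipartite.

Yes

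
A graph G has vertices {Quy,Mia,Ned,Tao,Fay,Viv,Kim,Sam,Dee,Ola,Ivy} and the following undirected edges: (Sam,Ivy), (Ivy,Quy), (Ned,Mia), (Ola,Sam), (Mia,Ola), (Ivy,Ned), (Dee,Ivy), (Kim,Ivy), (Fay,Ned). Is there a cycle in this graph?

The graph has 11 vertices, 9 edges, and 3 connected components.
One cycle is Ivy-Sam-Ola-Mia-Ned-Ivy.

Yes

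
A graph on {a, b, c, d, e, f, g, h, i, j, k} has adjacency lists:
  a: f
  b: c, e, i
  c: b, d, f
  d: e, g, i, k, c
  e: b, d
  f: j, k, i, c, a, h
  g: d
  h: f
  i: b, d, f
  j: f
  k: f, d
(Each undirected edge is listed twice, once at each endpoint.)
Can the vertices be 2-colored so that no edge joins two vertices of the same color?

A valid 2-coloring puts {b, d, f} on one side and {a, c, e, g, h, i, j, k} on the other; every edge crosses between the two sides.

Yes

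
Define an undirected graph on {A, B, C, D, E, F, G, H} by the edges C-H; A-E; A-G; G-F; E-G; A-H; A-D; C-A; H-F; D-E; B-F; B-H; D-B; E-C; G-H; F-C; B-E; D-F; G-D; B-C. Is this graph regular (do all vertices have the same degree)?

Degrees: A:5, B:5, C:5, D:5, E:5, F:5, G:5, H:5
All degrees equal 5; the graph is regular.

Yes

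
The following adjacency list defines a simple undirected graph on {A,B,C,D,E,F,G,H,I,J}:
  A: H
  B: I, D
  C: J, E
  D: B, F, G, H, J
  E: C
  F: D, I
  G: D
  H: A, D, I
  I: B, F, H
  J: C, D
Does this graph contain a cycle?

|V| = 10, |E| = 11, number of components = 1.
Since 11 > 10 - 1, a cycle must exist; for instance D-F-I-B-D.

Yes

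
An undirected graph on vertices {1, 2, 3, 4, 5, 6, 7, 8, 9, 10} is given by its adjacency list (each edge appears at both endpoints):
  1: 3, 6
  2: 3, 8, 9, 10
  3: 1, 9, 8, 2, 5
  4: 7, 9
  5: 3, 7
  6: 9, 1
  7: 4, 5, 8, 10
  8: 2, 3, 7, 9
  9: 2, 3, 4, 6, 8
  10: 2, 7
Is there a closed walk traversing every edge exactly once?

No

Degrees: 1:2, 2:4, 3:5, 4:2, 5:2, 6:2, 7:4, 8:4, 9:5, 10:2
Vertices with odd degree: 3, 9. An Eulerian circuit requires all degrees even.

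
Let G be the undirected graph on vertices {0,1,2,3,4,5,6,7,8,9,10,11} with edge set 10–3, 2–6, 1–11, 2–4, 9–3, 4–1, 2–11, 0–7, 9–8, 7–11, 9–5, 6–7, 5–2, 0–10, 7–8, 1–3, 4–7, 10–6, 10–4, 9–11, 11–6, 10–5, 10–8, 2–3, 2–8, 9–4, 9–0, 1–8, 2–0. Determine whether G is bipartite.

No

The cycle 7-6-11-7 has length 3, which is odd, so the graph is not bipartite.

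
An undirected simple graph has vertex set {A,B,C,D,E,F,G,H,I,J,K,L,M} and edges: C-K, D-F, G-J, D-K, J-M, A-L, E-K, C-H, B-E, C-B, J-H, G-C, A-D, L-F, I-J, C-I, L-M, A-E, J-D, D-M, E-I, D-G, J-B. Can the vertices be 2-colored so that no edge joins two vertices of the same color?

No

D-J-M-D is an odd cycle (length 3), and a bipartite graph can contain only even cycles.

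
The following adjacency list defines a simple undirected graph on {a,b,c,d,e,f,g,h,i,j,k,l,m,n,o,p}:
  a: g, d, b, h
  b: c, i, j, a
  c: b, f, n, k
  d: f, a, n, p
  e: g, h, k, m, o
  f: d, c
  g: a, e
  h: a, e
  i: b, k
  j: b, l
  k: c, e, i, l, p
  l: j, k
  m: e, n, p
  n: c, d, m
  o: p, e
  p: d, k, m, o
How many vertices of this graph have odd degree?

4

Degrees: a:4, b:4, c:4, d:4, e:5, f:2, g:2, h:2, i:2, j:2, k:5, l:2, m:3, n:3, o:2, p:4
Odd-degree vertices: e, k, m, n.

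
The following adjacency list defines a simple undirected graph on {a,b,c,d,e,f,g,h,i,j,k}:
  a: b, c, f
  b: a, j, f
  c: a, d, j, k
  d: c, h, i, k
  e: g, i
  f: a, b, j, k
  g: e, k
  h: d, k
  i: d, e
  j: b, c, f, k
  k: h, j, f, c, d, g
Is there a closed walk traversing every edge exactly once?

Degrees: a:3, b:3, c:4, d:4, e:2, f:4, g:2, h:2, i:2, j:4, k:6
Vertices with odd degree: a, b. An Eulerian circuit requires all degrees even.

No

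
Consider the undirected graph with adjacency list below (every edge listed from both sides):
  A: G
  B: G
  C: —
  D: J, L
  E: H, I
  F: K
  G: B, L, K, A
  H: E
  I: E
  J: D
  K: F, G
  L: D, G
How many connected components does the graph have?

Component: {C}
Component: {E, H, I}
Component: {A, B, D, F, G, J, K, L}

3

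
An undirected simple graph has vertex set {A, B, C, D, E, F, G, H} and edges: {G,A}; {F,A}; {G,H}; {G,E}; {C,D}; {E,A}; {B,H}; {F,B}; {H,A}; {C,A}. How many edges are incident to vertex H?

Neighbors of H: A, B, G.

3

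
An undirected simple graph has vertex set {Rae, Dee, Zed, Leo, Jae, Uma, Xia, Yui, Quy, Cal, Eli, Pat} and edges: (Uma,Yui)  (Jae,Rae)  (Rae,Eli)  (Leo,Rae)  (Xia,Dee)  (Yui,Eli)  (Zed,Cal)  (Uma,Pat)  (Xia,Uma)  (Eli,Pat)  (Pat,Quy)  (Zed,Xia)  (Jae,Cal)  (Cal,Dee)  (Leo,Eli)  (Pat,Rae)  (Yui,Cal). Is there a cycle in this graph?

Yes

|V| = 12, |E| = 17, number of components = 1.
Since 17 > 12 - 1, a cycle must exist; for instance Rae-Jae-Cal-Dee-Xia-Uma-Pat-Rae.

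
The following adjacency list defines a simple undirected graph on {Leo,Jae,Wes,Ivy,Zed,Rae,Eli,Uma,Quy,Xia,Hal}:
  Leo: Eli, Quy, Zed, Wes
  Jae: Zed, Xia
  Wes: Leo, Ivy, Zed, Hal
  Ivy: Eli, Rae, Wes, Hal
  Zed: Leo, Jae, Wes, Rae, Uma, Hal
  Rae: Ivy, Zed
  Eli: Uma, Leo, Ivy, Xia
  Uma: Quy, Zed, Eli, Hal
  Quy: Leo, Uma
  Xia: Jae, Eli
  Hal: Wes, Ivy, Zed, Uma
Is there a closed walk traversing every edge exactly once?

Degrees: Leo:4, Jae:2, Wes:4, Ivy:4, Zed:6, Rae:2, Eli:4, Uma:4, Quy:2, Xia:2, Hal:4
All degrees are even and the non-isolated vertices are connected — an Eulerian circuit exists.

Yes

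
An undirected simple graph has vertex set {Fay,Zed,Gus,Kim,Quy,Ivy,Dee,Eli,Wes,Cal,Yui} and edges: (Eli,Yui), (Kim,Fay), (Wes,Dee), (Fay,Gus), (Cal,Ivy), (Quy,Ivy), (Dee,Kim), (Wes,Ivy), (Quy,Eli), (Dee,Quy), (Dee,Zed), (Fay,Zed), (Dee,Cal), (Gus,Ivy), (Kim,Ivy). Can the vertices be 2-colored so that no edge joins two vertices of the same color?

Yes

Color {Zed, Gus, Kim, Quy, Wes, Cal, Yui} black and {Fay, Ivy, Dee, Eli} white. No edge joins two same-colored vertices, so the graph is bipartite.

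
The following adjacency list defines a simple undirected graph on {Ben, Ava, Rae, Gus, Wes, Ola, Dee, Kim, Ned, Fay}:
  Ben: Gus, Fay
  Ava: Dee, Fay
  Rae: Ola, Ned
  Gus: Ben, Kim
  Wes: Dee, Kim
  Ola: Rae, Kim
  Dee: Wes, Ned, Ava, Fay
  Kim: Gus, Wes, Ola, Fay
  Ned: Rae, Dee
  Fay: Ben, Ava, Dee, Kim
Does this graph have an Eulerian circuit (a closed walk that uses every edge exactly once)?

Degrees: Ben:2, Ava:2, Rae:2, Gus:2, Wes:2, Ola:2, Dee:4, Kim:4, Ned:2, Fay:4
All degrees are even and the non-isolated vertices are connected — an Eulerian circuit exists.

Yes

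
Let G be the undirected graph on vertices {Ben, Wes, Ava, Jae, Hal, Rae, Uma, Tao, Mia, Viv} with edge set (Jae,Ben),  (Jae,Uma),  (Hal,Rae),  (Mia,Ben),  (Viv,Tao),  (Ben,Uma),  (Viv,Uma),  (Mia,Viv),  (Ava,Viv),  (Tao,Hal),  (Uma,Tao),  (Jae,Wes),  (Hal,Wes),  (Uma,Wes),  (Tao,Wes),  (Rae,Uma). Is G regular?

Degrees: Ben:3, Wes:4, Ava:1, Jae:3, Hal:3, Rae:2, Uma:6, Tao:4, Mia:2, Viv:4
Degrees are not all equal (e.g. deg(Ava)=1 but deg(Uma)=6); not regular.

No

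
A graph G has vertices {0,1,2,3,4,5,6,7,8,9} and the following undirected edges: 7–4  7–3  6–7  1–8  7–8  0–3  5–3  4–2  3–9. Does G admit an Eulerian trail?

Degrees: 0:1, 1:1, 2:1, 3:4, 4:2, 5:1, 6:1, 7:4, 8:2, 9:1
Odd-degree vertices: 0, 1, 2, 5, 6, 9 (6 total).
With 6 odd-degree vertices (more than two), no single trail can use every edge.

No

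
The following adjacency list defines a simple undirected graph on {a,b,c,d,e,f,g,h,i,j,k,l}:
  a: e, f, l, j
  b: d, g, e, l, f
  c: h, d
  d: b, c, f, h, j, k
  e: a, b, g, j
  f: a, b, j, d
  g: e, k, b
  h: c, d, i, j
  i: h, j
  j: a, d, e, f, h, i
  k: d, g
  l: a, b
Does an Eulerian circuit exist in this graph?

No

Degrees: a:4, b:5, c:2, d:6, e:4, f:4, g:3, h:4, i:2, j:6, k:2, l:2
b, g have odd degree; an Eulerian circuit needs every degree to be even, so none exists.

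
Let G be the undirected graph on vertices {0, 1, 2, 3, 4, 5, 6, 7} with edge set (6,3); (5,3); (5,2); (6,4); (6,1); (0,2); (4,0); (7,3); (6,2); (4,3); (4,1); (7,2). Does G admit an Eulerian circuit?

Yes

Degrees: 0:2, 1:2, 2:4, 3:4, 4:4, 5:2, 6:4, 7:2
Every vertex has even degree and the edges form a single connected piece, so an Eulerian circuit exists.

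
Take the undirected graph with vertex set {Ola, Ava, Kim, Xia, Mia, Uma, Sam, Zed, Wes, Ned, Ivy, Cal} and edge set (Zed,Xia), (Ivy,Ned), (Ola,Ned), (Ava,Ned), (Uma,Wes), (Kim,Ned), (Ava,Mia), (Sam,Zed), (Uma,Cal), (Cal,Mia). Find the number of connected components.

Component: {Xia, Sam, Zed}
Component: {Ola, Ava, Kim, Mia, Uma, Wes, Ned, Ivy, Cal}

2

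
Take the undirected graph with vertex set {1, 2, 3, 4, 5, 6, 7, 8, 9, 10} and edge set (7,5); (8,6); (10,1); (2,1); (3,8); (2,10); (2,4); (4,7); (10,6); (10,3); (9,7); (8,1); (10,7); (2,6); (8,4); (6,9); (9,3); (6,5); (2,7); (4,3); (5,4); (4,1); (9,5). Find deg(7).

5

Neighbors of 7: 2, 4, 5, 9, 10.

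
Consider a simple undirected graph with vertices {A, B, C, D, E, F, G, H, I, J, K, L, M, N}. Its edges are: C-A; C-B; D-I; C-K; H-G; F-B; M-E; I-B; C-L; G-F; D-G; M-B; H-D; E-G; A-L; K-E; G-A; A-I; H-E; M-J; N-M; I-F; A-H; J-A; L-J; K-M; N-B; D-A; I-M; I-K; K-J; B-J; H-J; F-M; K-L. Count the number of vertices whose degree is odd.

Degrees: A:7, B:6, C:4, D:4, E:4, F:4, G:5, H:5, I:6, J:6, K:6, L:4, M:7, N:2
Odd-degree vertices: A, G, H, M.

4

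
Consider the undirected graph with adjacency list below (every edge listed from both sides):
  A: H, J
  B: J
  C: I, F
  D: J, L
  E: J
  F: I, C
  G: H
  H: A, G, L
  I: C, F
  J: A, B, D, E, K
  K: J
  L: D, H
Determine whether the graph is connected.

No

Component: {C, F, I}
Component: {A, B, D, E, G, H, J, K, L}
No edge joins these 2 groups, so the graph is disconnected.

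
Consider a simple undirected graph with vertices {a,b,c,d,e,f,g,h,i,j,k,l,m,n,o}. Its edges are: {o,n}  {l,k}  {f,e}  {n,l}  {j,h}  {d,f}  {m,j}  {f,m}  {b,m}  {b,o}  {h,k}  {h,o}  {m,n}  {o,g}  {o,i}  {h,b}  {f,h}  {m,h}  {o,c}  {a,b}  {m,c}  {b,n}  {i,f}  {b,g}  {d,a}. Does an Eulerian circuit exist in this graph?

Degrees: a:2, b:6, c:2, d:2, e:1, f:5, g:2, h:6, i:2, j:2, k:2, l:2, m:6, n:4, o:6
e, f have odd degree; an Eulerian circuit needs every degree to be even, so none exists.

No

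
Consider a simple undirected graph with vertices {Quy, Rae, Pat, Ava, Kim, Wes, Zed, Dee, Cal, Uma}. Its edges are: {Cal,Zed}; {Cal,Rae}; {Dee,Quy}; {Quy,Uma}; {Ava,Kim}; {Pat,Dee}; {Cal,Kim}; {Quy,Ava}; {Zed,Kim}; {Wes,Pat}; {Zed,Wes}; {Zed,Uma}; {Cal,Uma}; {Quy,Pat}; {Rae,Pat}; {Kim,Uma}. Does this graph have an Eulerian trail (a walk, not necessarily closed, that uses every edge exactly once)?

Yes

Degrees: Quy:4, Rae:2, Pat:4, Ava:2, Kim:4, Wes:2, Zed:4, Dee:2, Cal:4, Uma:4
Odd-degree vertices: none (0 total).
With 0 odd-degree vertices and all edges in one connected piece, an Eulerian trail exists.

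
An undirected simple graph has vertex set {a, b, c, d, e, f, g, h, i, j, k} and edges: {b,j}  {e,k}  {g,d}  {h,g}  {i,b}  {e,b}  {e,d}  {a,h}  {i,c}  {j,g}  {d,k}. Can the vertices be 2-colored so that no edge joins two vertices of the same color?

No

e-d-k-e is an odd cycle (length 3), and a bipartite graph can contain only even cycles.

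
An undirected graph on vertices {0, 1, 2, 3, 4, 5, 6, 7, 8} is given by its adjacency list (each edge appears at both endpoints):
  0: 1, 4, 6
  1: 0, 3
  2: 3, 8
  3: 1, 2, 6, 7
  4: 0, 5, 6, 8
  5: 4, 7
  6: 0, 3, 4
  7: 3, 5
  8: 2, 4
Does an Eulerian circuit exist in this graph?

No

Degrees: 0:3, 1:2, 2:2, 3:4, 4:4, 5:2, 6:3, 7:2, 8:2
0, 6 have odd degree; an Eulerian circuit needs every degree to be even, so none exists.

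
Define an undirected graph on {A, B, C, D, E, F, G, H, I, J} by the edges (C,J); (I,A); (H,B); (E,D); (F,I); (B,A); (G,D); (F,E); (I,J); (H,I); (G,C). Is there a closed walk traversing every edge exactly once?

Degrees: A:2, B:2, C:2, D:2, E:2, F:2, G:2, H:2, I:4, J:2
All degrees are even and the non-isolated vertices are connected — an Eulerian circuit exists.

Yes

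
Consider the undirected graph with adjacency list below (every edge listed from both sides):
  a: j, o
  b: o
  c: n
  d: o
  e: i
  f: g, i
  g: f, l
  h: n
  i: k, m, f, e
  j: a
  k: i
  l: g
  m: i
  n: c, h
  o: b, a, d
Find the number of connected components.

Component: {c, h, n}
Component: {a, b, d, j, o}
Component: {e, f, g, i, k, l, m}

3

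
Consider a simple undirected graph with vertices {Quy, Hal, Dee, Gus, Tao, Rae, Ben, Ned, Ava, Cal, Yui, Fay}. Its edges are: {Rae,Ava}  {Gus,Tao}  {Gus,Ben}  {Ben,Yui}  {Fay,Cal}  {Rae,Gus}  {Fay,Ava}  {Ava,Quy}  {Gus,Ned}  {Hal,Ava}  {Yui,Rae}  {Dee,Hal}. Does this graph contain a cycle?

The graph has 12 vertices, 12 edges, and 1 connected component.
Since 12 > 12 - 1, a cycle must exist; for instance Rae-Gus-Ben-Yui-Rae.

Yes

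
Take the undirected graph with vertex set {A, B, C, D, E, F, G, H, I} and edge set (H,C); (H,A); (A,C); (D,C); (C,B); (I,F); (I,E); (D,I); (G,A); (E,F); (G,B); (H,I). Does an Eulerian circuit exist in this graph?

Degrees: A:3, B:2, C:4, D:2, E:2, F:2, G:2, H:3, I:4
Vertices with odd degree: A, H. An Eulerian circuit requires all degrees even.

No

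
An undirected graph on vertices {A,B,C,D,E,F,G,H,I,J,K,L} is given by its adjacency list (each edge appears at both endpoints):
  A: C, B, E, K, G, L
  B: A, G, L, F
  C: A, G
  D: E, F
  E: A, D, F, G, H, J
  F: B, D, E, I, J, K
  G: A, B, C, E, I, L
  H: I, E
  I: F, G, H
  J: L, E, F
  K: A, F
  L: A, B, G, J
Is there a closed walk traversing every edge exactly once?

Degrees: A:6, B:4, C:2, D:2, E:6, F:6, G:6, H:2, I:3, J:3, K:2, L:4
Vertices with odd degree: I, J. An Eulerian circuit requires all degrees even.

No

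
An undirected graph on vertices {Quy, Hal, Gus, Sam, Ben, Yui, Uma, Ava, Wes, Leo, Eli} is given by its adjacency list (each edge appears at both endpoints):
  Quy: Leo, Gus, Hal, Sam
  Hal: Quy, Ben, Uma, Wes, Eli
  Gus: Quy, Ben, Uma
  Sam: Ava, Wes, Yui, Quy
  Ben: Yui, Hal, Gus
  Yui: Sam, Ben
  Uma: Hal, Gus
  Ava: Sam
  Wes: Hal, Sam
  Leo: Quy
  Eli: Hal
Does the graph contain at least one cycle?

|V| = 11, |E| = 14, number of components = 1.
Since 14 > 11 - 1, a cycle must exist; for instance Quy-Gus-Ben-Hal-Quy.

Yes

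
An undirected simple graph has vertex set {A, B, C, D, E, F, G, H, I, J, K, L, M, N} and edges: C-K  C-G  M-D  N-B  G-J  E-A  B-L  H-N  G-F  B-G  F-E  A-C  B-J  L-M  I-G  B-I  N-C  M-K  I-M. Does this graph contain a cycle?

Yes

|V| = 14, |E| = 19, number of components = 1.
One cycle is C-G-B-I-M-K-C.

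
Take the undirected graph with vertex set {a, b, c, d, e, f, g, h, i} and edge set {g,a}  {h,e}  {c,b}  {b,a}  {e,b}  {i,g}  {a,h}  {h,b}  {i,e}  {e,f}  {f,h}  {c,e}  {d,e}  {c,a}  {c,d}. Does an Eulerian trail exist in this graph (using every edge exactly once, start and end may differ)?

Yes

Degrees: a:4, b:4, c:4, d:2, e:6, f:2, g:2, h:4, i:2
Odd-degree vertices: none (0 total).
The non-isolated vertices are connected and exactly 0 have odd degree, so an Eulerian trail exists.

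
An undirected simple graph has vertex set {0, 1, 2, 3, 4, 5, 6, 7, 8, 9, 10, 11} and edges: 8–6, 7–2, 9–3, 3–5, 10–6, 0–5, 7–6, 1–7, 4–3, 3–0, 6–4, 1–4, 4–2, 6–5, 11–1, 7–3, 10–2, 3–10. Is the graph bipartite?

No

5-0-3-5 is an odd cycle (length 3), and a bipartite graph can contain only even cycles.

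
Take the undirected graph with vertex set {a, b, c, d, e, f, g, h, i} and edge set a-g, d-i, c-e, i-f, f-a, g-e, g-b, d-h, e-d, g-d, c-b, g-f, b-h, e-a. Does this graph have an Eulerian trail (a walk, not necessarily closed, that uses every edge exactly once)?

Degrees: a:3, b:3, c:2, d:4, e:4, f:3, g:5, h:2, i:2
Odd-degree vertices: a, b, f, g (4 total).
With 4 odd-degree vertices (more than two), no single trail can use every edge.

No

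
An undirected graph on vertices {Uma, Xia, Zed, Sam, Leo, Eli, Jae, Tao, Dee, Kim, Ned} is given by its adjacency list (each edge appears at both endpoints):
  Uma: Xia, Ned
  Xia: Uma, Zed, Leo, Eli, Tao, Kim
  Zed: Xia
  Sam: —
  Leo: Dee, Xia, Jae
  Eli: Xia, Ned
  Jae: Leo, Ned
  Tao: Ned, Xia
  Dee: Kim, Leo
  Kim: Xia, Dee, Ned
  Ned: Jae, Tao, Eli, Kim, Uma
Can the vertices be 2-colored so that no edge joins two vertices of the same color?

No

Kim-Dee-Leo-Jae-Ned-Kim is an odd cycle (length 5), and a bipartite graph can contain only even cycles.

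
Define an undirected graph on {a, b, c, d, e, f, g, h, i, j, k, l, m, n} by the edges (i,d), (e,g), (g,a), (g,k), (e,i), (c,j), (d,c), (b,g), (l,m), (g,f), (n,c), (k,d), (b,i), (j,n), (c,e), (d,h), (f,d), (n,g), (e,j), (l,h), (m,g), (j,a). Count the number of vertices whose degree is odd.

4

Degrees: a:2, b:2, c:4, d:5, e:4, f:2, g:7, h:2, i:3, j:4, k:2, l:2, m:2, n:3
Odd-degree vertices: d, g, i, n.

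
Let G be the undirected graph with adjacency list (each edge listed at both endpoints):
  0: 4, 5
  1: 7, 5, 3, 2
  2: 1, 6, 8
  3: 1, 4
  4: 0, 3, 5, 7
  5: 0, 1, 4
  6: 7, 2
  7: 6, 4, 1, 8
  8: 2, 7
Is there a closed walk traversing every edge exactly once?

Degrees: 0:2, 1:4, 2:3, 3:2, 4:4, 5:3, 6:2, 7:4, 8:2
Vertices with odd degree: 2, 5. An Eulerian circuit requires all degrees even.

No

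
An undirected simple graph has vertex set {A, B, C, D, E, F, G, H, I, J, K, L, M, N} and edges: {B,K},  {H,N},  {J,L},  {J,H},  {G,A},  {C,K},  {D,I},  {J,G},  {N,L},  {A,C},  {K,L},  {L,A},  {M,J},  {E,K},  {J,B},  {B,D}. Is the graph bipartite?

Yes

Partition the vertices as {B, C, E, F, G, H, I, L, M} vs {A, D, J, K, N}. Each listed edge has one endpoint in each part, so the graph is bipartite.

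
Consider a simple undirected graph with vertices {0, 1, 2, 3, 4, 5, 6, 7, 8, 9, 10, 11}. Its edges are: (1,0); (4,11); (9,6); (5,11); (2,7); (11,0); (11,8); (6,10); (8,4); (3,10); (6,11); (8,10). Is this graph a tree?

No

|V| = 12, |E| = 12.
It splits into 2 components, so it cannot be a tree.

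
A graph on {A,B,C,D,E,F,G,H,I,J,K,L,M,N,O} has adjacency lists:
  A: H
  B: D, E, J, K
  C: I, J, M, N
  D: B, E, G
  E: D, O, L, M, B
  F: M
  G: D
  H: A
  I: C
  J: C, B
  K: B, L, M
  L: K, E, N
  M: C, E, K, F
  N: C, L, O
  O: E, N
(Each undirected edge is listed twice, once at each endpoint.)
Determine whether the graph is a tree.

The graph has 15 vertices and 19 edges.
It is not connected, so it is not a tree.

No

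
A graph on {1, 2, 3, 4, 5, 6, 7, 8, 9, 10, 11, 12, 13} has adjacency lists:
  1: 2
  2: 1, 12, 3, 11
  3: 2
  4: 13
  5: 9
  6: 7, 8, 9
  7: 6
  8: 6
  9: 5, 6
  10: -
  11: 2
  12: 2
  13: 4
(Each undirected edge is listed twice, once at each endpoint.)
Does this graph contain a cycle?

|V| = 13, |E| = 9, number of components = 4.
A forest on 13 vertices with 4 components has exactly 9 edges, which matches — so no cycle.

No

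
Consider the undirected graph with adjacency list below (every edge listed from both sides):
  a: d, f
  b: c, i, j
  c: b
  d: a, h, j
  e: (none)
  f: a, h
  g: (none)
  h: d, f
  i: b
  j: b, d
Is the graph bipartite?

Partition the vertices as {b, d, e, f, g} vs {a, c, h, i, j}. Each listed edge has one endpoint in each part, so the graph is bipartite.

Yes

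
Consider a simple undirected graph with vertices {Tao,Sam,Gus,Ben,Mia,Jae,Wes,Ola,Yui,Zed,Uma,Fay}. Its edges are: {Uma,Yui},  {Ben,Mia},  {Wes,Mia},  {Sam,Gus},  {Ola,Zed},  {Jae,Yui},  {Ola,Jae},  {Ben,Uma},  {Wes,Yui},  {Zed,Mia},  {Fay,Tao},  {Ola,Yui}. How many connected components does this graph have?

Component: {Tao, Fay}
Component: {Sam, Gus}
Component: {Ben, Mia, Jae, Wes, Ola, Yui, Zed, Uma}

3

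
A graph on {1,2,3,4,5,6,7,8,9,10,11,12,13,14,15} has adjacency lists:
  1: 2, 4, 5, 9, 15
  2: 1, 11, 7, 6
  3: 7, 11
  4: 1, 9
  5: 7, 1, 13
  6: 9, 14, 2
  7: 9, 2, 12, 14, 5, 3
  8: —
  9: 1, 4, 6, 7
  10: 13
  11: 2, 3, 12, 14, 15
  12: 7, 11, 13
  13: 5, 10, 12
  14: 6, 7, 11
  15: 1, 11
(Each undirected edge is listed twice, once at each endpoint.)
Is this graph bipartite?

No

4-9-1-4 is an odd cycle (length 3), and a bipartite graph can contain only even cycles.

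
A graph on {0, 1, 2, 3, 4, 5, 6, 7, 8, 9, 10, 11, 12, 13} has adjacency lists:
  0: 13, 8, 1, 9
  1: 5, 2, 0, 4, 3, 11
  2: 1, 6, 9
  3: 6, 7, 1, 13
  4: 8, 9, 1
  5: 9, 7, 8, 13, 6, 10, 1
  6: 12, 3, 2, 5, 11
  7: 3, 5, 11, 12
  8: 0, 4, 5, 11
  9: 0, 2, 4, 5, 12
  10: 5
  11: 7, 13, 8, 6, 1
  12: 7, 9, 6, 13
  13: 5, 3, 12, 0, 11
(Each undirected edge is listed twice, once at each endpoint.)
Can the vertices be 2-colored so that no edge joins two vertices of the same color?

Yes

Partition the vertices as {1, 6, 7, 8, 9, 10, 13} vs {0, 2, 3, 4, 5, 11, 12}. Each listed edge has one endpoint in each part, so the graph is bipartite.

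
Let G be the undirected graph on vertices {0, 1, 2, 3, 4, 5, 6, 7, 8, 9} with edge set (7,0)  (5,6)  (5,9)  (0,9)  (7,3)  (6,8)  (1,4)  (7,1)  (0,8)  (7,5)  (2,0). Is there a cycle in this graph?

Yes

|V| = 10, |E| = 11, number of components = 1.
Since 11 > 10 - 1, a cycle must exist; for instance 0-9-5-6-8-0.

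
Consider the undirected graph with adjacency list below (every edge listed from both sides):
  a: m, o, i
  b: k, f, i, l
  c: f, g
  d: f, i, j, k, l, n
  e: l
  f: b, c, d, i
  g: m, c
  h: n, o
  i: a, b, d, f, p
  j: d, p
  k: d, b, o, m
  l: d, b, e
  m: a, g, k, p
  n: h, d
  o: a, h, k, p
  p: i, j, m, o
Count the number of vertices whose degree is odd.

Degrees: a:3, b:4, c:2, d:6, e:1, f:4, g:2, h:2, i:5, j:2, k:4, l:3, m:4, n:2, o:4, p:4
Odd-degree vertices: a, e, i, l.

4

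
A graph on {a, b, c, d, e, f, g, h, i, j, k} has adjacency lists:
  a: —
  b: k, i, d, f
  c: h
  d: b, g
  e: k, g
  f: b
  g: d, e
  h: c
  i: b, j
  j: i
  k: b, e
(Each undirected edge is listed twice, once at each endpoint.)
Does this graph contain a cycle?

Yes

The graph has 11 vertices, 9 edges, and 3 connected components.
One cycle is b-d-g-e-k-b.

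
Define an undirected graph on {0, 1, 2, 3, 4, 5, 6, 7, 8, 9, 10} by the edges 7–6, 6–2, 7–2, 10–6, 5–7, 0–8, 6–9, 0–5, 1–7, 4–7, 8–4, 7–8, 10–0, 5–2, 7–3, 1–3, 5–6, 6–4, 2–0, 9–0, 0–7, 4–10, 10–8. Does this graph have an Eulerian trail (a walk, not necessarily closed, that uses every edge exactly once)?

Yes

Degrees: 0:6, 1:2, 2:4, 3:2, 4:4, 5:4, 6:6, 7:8, 8:4, 9:2, 10:4
Odd-degree vertices: none (0 total).
The non-isolated vertices are connected and exactly 0 have odd degree, so an Eulerian trail exists.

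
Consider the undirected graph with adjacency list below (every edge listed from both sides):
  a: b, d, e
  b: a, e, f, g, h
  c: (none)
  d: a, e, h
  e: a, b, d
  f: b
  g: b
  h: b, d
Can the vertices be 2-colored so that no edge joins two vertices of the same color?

No

e-a-d-e is an odd cycle (length 3), and a bipartite graph can contain only even cycles.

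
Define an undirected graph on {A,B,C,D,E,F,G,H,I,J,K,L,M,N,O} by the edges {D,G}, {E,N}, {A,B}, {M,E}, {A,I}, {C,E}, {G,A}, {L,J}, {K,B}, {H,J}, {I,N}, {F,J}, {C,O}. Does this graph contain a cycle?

No

|V| = 15, |E| = 13, number of components = 2.
Since 13 = 15 - 2, the graph is a forest and contains no cycle.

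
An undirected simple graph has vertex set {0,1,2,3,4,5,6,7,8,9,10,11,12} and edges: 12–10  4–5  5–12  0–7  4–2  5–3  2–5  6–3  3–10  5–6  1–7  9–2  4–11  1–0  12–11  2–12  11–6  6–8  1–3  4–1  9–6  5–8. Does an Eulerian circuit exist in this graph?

No

Degrees: 0:2, 1:4, 2:4, 3:4, 4:4, 5:6, 6:5, 7:2, 8:2, 9:2, 10:2, 11:3, 12:4
6, 11 have odd degree; an Eulerian circuit needs every degree to be even, so none exists.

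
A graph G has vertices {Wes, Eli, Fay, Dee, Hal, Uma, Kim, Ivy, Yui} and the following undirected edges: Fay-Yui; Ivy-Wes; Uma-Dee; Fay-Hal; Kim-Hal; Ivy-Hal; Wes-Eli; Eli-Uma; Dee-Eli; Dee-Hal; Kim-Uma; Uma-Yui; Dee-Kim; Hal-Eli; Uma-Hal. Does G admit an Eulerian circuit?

No

Degrees: Wes:2, Eli:4, Fay:2, Dee:4, Hal:6, Uma:5, Kim:3, Ivy:2, Yui:2
Vertices with odd degree: Uma, Kim. An Eulerian circuit requires all degrees even.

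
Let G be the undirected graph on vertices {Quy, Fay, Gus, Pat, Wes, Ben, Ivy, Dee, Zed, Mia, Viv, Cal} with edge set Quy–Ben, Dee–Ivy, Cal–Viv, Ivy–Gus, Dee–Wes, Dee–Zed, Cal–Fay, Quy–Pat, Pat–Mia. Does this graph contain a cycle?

No

|V| = 12, |E| = 9, number of components = 3.
Since 9 = 12 - 3, the graph is a forest and contains no cycle.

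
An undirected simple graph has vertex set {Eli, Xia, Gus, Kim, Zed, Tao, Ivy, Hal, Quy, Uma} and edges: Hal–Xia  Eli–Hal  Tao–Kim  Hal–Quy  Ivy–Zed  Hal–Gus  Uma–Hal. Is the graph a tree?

|V| = 10, |E| = 7.
It is not connected, so it is not a tree.

No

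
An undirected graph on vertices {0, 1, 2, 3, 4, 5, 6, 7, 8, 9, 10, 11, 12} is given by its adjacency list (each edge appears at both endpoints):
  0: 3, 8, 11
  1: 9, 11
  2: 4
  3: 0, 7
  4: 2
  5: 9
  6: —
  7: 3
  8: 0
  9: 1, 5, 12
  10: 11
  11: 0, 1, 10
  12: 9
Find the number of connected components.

Component: {6}
Component: {2, 4}
Component: {0, 1, 3, 5, 7, 8, 9, 10, 11, 12}

3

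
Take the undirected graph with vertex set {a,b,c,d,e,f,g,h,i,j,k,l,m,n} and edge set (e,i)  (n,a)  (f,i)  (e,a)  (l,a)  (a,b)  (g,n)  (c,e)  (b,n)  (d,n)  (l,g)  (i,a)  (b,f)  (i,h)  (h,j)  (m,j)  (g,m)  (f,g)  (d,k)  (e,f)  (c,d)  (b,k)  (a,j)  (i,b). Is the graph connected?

A breadth-first search from a visits a, i, b, j, l, n, e, h, f, k, m, g, d, c — all 14 vertices — so the graph is connected.

Yes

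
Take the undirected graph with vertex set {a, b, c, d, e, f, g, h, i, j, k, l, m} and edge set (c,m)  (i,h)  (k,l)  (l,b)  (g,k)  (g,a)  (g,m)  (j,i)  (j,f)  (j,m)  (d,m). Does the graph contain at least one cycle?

No

The graph has 13 vertices, 11 edges, and 2 connected components.
A forest on 13 vertices with 2 components has exactly 11 edges, which matches — so no cycle.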